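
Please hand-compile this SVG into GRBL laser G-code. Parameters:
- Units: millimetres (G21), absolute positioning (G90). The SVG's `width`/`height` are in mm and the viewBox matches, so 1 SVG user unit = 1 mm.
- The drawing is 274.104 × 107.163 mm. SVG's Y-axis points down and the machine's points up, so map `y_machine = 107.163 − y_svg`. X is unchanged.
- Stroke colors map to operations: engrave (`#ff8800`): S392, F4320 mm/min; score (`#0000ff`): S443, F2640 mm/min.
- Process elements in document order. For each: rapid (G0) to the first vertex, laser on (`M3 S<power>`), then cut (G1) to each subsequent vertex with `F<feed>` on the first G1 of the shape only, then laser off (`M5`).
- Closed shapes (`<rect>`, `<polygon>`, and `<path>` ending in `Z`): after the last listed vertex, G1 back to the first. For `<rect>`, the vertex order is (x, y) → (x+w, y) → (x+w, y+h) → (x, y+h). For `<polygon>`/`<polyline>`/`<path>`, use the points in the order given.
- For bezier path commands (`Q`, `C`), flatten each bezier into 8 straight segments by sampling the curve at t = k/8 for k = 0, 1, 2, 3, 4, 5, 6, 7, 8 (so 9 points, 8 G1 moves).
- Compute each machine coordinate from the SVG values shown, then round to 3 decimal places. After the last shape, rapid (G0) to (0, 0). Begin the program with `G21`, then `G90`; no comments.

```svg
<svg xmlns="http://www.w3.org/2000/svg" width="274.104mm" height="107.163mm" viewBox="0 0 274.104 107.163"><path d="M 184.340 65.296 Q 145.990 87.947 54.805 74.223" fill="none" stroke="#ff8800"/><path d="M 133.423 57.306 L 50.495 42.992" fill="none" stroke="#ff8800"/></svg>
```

G21
G90
G0 X184.340 Y41.867
M3 S392
G1 X173.927 Y36.773 F4320
G1 X161.863 Y32.815
G1 X148.148 Y29.994
G1 X132.781 Y28.310
G1 X115.764 Y27.762
G1 X97.095 Y28.351
G1 X76.776 Y30.077
G1 X54.805 Y32.940
M5
G0 X133.423 Y49.857
M3 S392
G1 X50.495 Y64.171 F4320
M5
G0 X0.000 Y0.000

viewBox `0 0 274.104 107.163` with mm width/height → 1 unit = 1 mm. Flip: y_m = 107.163 − y_svg.

**Shape 1** — `<path>` quadratic bezier, stroke `#ff8800` → engrave (S392, F4320). Control points (SVG): P0=(184.340,65.296), P1=(145.990,87.947), P2=(54.805,74.223); sampled at t=k/8. Machine vertices: (184.340,41.867) → (173.927,36.773) → (161.863,32.815) → (148.148,29.994) → (132.781,28.310) → (115.764,27.762) → (97.095,28.351) → (76.776,30.077) → (54.805,32.940). Open path.

**Shape 2** — `<path>` line segment, stroke `#ff8800` → engrave (S392, F4320). Machine vertices: (133.423,49.857) → (50.495,64.171). Open path.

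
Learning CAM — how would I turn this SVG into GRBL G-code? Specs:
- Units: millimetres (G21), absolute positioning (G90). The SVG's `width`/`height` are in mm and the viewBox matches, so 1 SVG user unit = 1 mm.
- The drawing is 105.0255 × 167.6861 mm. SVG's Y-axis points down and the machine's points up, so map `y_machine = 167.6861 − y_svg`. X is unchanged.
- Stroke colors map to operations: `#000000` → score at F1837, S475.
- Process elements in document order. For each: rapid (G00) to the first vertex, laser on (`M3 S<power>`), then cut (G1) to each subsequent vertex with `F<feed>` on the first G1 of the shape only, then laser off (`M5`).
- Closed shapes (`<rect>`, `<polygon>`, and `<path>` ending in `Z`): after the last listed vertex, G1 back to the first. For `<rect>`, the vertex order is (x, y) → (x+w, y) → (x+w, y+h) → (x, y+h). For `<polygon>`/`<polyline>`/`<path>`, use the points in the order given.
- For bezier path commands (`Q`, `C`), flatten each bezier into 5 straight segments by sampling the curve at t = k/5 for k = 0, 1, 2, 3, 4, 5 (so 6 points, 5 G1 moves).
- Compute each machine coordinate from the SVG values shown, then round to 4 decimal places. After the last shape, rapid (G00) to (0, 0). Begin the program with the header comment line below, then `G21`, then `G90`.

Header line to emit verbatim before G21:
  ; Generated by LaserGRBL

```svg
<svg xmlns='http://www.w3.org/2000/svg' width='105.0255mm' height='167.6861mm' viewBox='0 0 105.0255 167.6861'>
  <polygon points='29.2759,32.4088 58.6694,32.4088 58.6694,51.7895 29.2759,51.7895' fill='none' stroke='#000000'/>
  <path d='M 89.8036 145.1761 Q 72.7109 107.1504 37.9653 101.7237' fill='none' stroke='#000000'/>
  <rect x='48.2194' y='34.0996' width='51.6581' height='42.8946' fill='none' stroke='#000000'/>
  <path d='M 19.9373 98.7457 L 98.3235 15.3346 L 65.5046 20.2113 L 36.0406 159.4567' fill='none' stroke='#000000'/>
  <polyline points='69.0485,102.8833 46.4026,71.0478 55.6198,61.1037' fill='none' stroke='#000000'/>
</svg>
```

; Generated by LaserGRBL
G21
G90
G00 X29.2759 Y135.2773
M3 S475
G1 X58.6694 Y135.2773 F1837
G1 X58.6694 Y115.8966
G1 X29.2759 Y115.8966
G1 X29.2759 Y135.2773
M5
G00 X89.8036 Y22.5100
M3 S475
G1 X82.2604 Y36.4163 F1837
G1 X73.3050 Y47.7147
G1 X62.9373 Y56.4052
G1 X51.1574 Y62.4878
G1 X37.9653 Y65.9624
M5
G00 X48.2194 Y133.5865
M3 S475
G1 X99.8775 Y133.5865 F1837
G1 X99.8775 Y90.6919
G1 X48.2194 Y90.6919
G1 X48.2194 Y133.5865
M5
G00 X19.9373 Y68.9404
M3 S475
G1 X98.3235 Y152.3515 F1837
G1 X65.5046 Y147.4748
G1 X36.0406 Y8.2294
M5
G00 X69.0485 Y64.8028
M3 S475
G1 X46.4026 Y96.6383 F1837
G1 X55.6198 Y106.5824
M5
G00 X0.0000 Y0.0000

Since the viewBox matches the mm dimensions, user units are millimetres directly. The only transform is the Y-flip y_m = 167.6861 − y_svg.

Shape 1 is a rectangle drawn with `<polygon>`. Its stroke #000000 means score at S475, F1837. After flipping Y the toolpath is (29.2759,135.2773) → (58.6694,135.2773) → (58.6694,115.8966) → (29.2759,115.8966) → (29.2759,135.2773), returning to the start.

Shape 2 is a quadratic bezier drawn with `<path>`. Its stroke #000000 means score at S475, F1837. After flipping Y the toolpath is (89.8036,22.5100) → (82.2604,36.4163) → (73.3050,47.7147) → (62.9373,56.4052) → (51.1574,62.4878) → (37.9653,65.9624).

Shape 3 is a rectangle drawn with `<rect>`. Its stroke #000000 means score at S475, F1837. After flipping Y the toolpath is (48.2194,133.5865) → (99.8775,133.5865) → (99.8775,90.6919) → (48.2194,90.6919) → (48.2194,133.5865), returning to the start.

Shape 4 is a open polyline drawn with `<path>`. Its stroke #000000 means score at S475, F1837. After flipping Y the toolpath is (19.9373,68.9404) → (98.3235,152.3515) → (65.5046,147.4748) → (36.0406,8.2294).

Shape 5 is a open polyline drawn with `<polyline>`. Its stroke #000000 means score at S475, F1837. After flipping Y the toolpath is (69.0485,64.8028) → (46.4026,96.6383) → (55.6198,106.5824).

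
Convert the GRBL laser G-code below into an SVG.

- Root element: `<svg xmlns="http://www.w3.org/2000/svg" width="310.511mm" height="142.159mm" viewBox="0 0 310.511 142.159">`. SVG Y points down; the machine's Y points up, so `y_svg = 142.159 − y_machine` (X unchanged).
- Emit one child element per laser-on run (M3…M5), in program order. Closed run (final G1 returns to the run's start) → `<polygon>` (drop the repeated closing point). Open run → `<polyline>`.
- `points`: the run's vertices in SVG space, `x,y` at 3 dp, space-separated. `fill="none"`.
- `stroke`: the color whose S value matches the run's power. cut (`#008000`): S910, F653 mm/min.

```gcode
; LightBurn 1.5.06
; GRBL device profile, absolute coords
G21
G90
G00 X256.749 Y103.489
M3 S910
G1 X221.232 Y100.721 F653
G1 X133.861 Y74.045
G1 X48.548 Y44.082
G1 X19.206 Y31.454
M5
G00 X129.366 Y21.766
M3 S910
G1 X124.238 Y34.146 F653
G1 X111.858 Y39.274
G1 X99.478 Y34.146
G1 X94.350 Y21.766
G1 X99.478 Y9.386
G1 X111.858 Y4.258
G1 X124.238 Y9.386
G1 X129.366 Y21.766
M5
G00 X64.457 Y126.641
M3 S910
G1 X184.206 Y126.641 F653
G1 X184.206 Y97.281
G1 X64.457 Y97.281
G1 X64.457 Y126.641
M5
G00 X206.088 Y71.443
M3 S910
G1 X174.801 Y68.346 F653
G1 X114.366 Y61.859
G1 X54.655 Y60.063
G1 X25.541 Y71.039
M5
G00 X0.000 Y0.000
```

<svg xmlns="http://www.w3.org/2000/svg" width="310.511mm" height="142.159mm" viewBox="0 0 310.511 142.159">
  <polyline points="256.749,38.670 221.232,41.438 133.861,68.114 48.548,98.077 19.206,110.705" fill="none" stroke="#008000"/>
  <polygon points="129.366,120.393 124.238,108.013 111.858,102.885 99.478,108.013 94.350,120.393 99.478,132.773 111.858,137.901 124.238,132.773" fill="none" stroke="#008000"/>
  <polygon points="64.457,15.518 184.206,15.518 184.206,44.878 64.457,44.878" fill="none" stroke="#008000"/>
  <polyline points="206.088,70.716 174.801,73.813 114.366,80.300 54.655,82.096 25.541,71.120" fill="none" stroke="#008000"/>
</svg>

Machine Y-up, SVG Y-down with viewBox height 142.159, so y_svg = 142.159 − y_machine; X carries over. Every run uses S910, so all elements get stroke `#008000` (cut).

Run 1: The run is open, so emit a `<polyline>` with points (Y-flipped): 256.749,38.670 221.232,41.438 133.861,68.114 48.548,98.077 19.206,110.705.

Run 2: The run returns to its start, so emit a `<polygon>` with points (Y-flipped): 129.366,120.393 124.238,108.013 111.858,102.885 99.478,108.013 94.350,120.393 99.478,132.773 111.858,137.901 124.238,132.773.

Run 3: The run returns to its start, so emit a `<polygon>` with points (Y-flipped): 64.457,15.518 184.206,15.518 184.206,44.878 64.457,44.878.

Run 4: The run is open, so emit a `<polyline>` with points (Y-flipped): 206.088,70.716 174.801,73.813 114.366,80.300 54.655,82.096 25.541,71.120.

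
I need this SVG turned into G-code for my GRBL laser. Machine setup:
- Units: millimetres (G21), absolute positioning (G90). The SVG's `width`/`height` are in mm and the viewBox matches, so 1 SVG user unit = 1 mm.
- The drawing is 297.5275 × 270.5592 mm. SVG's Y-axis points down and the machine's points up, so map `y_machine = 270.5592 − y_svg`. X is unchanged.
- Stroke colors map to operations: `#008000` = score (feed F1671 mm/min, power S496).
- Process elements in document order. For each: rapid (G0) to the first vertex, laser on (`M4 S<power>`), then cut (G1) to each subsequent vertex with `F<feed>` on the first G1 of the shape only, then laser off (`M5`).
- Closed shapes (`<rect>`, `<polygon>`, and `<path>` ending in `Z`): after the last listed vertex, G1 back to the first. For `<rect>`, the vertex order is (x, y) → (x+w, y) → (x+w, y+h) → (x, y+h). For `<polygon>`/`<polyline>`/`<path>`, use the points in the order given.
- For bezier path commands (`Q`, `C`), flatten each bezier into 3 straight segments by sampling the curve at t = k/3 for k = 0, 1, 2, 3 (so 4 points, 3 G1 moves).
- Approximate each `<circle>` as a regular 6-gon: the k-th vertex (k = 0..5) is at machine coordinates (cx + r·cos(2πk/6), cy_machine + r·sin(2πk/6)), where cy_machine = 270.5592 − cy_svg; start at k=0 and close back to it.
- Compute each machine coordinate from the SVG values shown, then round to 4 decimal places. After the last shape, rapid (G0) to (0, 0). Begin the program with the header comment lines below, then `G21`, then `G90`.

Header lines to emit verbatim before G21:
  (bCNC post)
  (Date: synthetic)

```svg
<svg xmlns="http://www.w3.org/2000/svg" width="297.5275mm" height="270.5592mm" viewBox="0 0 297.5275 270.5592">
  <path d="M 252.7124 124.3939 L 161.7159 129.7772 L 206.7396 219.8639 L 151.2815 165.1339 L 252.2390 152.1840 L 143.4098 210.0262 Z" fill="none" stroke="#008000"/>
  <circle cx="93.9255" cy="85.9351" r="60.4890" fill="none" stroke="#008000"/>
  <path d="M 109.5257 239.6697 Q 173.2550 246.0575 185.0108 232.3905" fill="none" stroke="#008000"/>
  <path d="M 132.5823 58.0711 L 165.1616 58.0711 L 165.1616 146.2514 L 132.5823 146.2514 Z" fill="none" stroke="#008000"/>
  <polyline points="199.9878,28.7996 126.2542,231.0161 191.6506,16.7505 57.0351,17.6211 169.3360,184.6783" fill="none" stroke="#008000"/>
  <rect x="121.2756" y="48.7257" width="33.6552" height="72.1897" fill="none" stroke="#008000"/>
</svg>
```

(bCNC post)
(Date: synthetic)
G21
G90
G0 X252.7124 Y146.1653
M4 S496
G1 X161.7159 Y140.7820 F1671
G1 X206.7396 Y50.6953
G1 X151.2815 Y105.4253
G1 X252.2390 Y118.3752
G1 X143.4098 Y60.5330
G1 X252.7124 Y146.1653
M5
G0 X154.4145 Y184.6241
M4 S496
G1 X124.1700 Y237.0091 F1671
G1 X63.6810 Y237.0091
G1 X33.4365 Y184.6241
G1 X63.6810 Y132.2391
G1 X124.1700 Y132.2391
G1 X154.4145 Y184.6241
M5
G0 X109.5257 Y30.8895
M4 S496
G1 X146.2371 Y28.8593 F1671
G1 X171.3988 Y31.2857
G1 X185.0108 Y38.1687
M5
G0 X132.5823 Y212.4881
M4 S496
G1 X165.1616 Y212.4881 F1671
G1 X165.1616 Y124.3078
G1 X132.5823 Y124.3078
G1 X132.5823 Y212.4881
M5
G0 X199.9878 Y241.7596
M4 S496
G1 X126.2542 Y39.5431 F1671
G1 X191.6506 Y253.8087
G1 X57.0351 Y252.9381
G1 X169.3360 Y85.8809
M5
G0 X121.2756 Y221.8335
M4 S496
G1 X154.9308 Y221.8335 F1671
G1 X154.9308 Y149.6438
G1 X121.2756 Y149.6438
G1 X121.2756 Y221.8335
M5
G0 X0.0000 Y0.0000

Since the viewBox matches the mm dimensions, user units are millimetres directly. The only transform is the Y-flip y_m = 270.5592 − y_svg.

Shape 1 is a closed polygon drawn with `<path>`. Its stroke #008000 means score at S496, F1671. After flipping Y the toolpath is (252.7124,146.1653) → (161.7159,140.7820) → (206.7396,50.6953) → (151.2815,105.4253) → (252.2390,118.3752) → (143.4098,60.5330) → (252.7124,146.1653), returning to the start.

Shape 2 is a circle drawn with `<circle>`. Its stroke #008000 means score at S496, F1671. After flipping Y the toolpath is (154.4145,184.6241) → (124.1700,237.0091) → (63.6810,237.0091) → (33.4365,184.6241) → (63.6810,132.2391) → (124.1700,132.2391) → (154.4145,184.6241), returning to the start.

Shape 3 is a quadratic bezier drawn with `<path>`. Its stroke #008000 means score at S496, F1671. After flipping Y the toolpath is (109.5257,30.8895) → (146.2371,28.8593) → (171.3988,31.2857) → (185.0108,38.1687).

Shape 4 is a rectangle drawn with `<path>`. Its stroke #008000 means score at S496, F1671. After flipping Y the toolpath is (132.5823,212.4881) → (165.1616,212.4881) → (165.1616,124.3078) → (132.5823,124.3078) → (132.5823,212.4881), returning to the start.

Shape 5 is a open polyline drawn with `<polyline>`. Its stroke #008000 means score at S496, F1671. After flipping Y the toolpath is (199.9878,241.7596) → (126.2542,39.5431) → (191.6506,253.8087) → (57.0351,252.9381) → (169.3360,85.8809).

Shape 6 is a rectangle drawn with `<rect>`. Its stroke #008000 means score at S496, F1671. After flipping Y the toolpath is (121.2756,221.8335) → (154.9308,221.8335) → (154.9308,149.6438) → (121.2756,149.6438) → (121.2756,221.8335), returning to the start.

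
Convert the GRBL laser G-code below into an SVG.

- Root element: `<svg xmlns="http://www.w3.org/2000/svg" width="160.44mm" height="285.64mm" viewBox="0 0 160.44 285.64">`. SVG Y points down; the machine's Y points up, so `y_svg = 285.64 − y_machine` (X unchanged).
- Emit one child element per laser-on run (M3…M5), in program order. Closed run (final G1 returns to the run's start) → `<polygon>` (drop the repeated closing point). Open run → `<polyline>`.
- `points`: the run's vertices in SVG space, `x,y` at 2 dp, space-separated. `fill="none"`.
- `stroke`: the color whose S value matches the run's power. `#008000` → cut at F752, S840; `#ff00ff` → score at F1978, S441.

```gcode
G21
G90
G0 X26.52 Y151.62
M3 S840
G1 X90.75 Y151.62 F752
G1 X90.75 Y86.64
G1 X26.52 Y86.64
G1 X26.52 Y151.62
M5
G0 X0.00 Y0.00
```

<svg xmlns="http://www.w3.org/2000/svg" width="160.44mm" height="285.64mm" viewBox="0 0 160.44 285.64">
  <polygon points="26.52,134.02 90.75,134.02 90.75,199.00 26.52,199.00" fill="none" stroke="#008000"/>
</svg>

Each laser-on run becomes one SVG element. Flip Y back into SVG space with y_svg = 285.64 − y_machine. Every run uses S840, so all elements get stroke `#008000` (cut).

Run 1: The run returns to its start, so emit a `<polygon>` with points (Y-flipped): 26.52,134.02 90.75,134.02 90.75,199.00 26.52,199.00.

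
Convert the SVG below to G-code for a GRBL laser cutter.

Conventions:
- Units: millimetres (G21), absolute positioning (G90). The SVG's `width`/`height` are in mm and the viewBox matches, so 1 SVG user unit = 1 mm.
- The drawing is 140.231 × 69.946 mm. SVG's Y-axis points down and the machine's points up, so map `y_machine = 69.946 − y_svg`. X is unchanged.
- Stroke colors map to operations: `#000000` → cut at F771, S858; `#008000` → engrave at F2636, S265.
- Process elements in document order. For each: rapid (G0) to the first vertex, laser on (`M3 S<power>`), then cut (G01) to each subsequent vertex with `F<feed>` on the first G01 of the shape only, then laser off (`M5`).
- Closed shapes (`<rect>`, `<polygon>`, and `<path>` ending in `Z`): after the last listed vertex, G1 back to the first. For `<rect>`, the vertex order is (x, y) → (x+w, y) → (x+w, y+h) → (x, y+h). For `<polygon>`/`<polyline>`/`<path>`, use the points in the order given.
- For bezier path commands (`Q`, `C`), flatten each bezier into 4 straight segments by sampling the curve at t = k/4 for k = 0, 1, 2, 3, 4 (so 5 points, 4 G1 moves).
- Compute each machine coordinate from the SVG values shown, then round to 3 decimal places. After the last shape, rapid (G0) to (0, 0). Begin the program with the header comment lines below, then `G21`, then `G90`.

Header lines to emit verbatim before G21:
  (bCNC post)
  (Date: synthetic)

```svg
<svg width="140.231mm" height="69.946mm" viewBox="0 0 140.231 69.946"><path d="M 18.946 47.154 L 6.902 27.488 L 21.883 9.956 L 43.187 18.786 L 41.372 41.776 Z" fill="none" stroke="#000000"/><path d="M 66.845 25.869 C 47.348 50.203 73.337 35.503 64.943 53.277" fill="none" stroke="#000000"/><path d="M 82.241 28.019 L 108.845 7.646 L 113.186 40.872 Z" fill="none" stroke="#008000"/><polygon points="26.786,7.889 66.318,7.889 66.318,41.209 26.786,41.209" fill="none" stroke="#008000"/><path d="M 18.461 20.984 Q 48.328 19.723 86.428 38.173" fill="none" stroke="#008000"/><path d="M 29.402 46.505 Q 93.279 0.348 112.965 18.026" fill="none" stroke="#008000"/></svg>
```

Since the viewBox matches the mm dimensions, user units are millimetres directly. The only transform is the Y-flip y_m = 69.946 − y_svg.

Shape 1 is a regular polygon drawn with `<path>`. Its stroke #000000 means cut at S858, F771. After flipping Y the toolpath is (18.946,22.792) → (6.902,42.458) → (21.883,59.990) → (43.187,51.160) → (41.372,28.170) → (18.946,22.792), returning to the start.

Shape 2 is a cubic bezier drawn with `<path>`. Its stroke #000000 means cut at S858, F771. After flipping Y the toolpath is (66.845,44.077) → (59.503,32.028) → (61.730,27.913) → (66.040,25.028) → (64.943,16.669).

Shape 3 is a regular polygon drawn with `<path>`. Its stroke #008000 means engrave at S265, F2636. After flipping Y the toolpath is (82.241,41.927) → (108.845,62.300) → (113.186,29.074) → (82.241,41.927), returning to the start.

Shape 4 is a rectangle drawn with `<polygon>`. Its stroke #008000 means engrave at S265, F2636. After flipping Y the toolpath is (26.786,62.057) → (66.318,62.057) → (66.318,28.737) → (26.786,28.737) → (26.786,62.057), returning to the start.

Shape 5 is a quadratic bezier drawn with `<path>`. Its stroke #008000 means engrave at S265, F2636. After flipping Y the toolpath is (18.461,48.962) → (33.909,48.361) → (50.386,45.295) → (67.893,39.766) → (86.428,31.773).

Shape 6 is a quadratic bezier drawn with `<path>`. Its stroke #008000 means engrave at S265, F2636. After flipping Y the toolpath is (29.402,23.441) → (58.579,42.530) → (82.231,53.639) → (100.360,56.769) → (112.965,51.920).

(bCNC post)
(Date: synthetic)
G21
G90
G0 X18.946 Y22.792
M3 S858
G01 X6.902 Y42.458 F771
G01 X21.883 Y59.990
G01 X43.187 Y51.160
G01 X41.372 Y28.170
G01 X18.946 Y22.792
M5
G0 X66.845 Y44.077
M3 S858
G01 X59.503 Y32.028 F771
G01 X61.730 Y27.913
G01 X66.040 Y25.028
G01 X64.943 Y16.669
M5
G0 X82.241 Y41.927
M3 S265
G01 X108.845 Y62.300 F2636
G01 X113.186 Y29.074
G01 X82.241 Y41.927
M5
G0 X26.786 Y62.057
M3 S265
G01 X66.318 Y62.057 F2636
G01 X66.318 Y28.737
G01 X26.786 Y28.737
G01 X26.786 Y62.057
M5
G0 X18.461 Y48.962
M3 S265
G01 X33.909 Y48.361 F2636
G01 X50.386 Y45.295
G01 X67.893 Y39.766
G01 X86.428 Y31.773
M5
G0 X29.402 Y23.441
M3 S265
G01 X58.579 Y42.530 F2636
G01 X82.231 Y53.639
G01 X100.360 Y56.769
G01 X112.965 Y51.920
M5
G0 X0.000 Y0.000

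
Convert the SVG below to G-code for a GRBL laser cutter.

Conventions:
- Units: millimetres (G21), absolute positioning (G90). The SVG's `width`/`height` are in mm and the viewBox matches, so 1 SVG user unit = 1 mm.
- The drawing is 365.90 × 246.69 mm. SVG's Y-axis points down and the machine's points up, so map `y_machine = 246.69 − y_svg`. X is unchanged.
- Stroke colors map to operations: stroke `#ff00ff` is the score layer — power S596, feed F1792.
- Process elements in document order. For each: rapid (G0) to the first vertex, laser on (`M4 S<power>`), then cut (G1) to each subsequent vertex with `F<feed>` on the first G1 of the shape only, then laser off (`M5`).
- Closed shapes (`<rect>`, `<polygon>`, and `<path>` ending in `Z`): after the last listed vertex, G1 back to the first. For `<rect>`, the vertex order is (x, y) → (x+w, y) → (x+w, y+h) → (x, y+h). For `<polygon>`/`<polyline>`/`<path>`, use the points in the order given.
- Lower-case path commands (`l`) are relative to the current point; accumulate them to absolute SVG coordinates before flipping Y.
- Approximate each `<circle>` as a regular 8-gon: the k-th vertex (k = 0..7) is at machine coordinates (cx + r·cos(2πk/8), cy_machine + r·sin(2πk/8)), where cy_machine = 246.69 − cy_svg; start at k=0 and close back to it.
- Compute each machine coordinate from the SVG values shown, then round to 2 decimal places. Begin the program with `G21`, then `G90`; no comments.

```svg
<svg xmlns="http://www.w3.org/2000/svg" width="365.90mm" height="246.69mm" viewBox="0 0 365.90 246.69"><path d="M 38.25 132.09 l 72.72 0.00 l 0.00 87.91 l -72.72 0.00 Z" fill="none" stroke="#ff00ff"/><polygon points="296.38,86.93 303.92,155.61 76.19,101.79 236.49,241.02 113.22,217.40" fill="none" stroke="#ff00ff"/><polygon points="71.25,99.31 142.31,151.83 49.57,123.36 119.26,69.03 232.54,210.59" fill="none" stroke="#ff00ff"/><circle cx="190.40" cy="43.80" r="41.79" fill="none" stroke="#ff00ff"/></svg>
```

G21
G90
G0 X38.25 Y114.60
M4 S596
G1 X110.97 Y114.60 F1792
G1 X110.97 Y26.69
G1 X38.25 Y26.69
G1 X38.25 Y114.60
M5
G0 X296.38 Y159.76
M4 S596
G1 X303.92 Y91.08 F1792
G1 X76.19 Y144.90
G1 X236.49 Y5.67
G1 X113.22 Y29.29
G1 X296.38 Y159.76
M5
G0 X71.25 Y147.38
M4 S596
G1 X142.31 Y94.86 F1792
G1 X49.57 Y123.33
G1 X119.26 Y177.66
G1 X232.54 Y36.10
G1 X71.25 Y147.38
M5
G0 X232.19 Y202.89
M4 S596
G1 X219.95 Y232.44 F1792
G1 X190.40 Y244.68
G1 X160.85 Y232.44
G1 X148.61 Y202.89
G1 X160.85 Y173.34
G1 X190.40 Y161.10
G1 X219.95 Y173.34
G1 X232.19 Y202.89
M5

1 u = 1 mm; y_m = 246.69 − y.

[1] `<path>` rectangle, #ff00ff→score S596 F1792: (38.25,114.60) → (110.97,114.60) → (110.97,26.69) → (38.25,26.69) → (38.25,114.60) (closed)

[2] `<polygon>` closed polygon, #ff00ff→score S596 F1792: (296.38,159.76) → (303.92,91.08) → (76.19,144.90) → (236.49,5.67) → (113.22,29.29) → (296.38,159.76) (closed)

[3] `<polygon>` closed polygon, #ff00ff→score S596 F1792: (71.25,147.38) → (142.31,94.86) → (49.57,123.33) → (119.26,177.66) → (232.54,36.10) → (71.25,147.38) (closed)

[4] `<circle>` circle, #ff00ff→score S596 F1792: (232.19,202.89) → (219.95,232.44) → (190.40,244.68) → (160.85,232.44) → (148.61,202.89) → (160.85,173.34) → (190.40,161.10) → (219.95,173.34) → (232.19,202.89) (closed)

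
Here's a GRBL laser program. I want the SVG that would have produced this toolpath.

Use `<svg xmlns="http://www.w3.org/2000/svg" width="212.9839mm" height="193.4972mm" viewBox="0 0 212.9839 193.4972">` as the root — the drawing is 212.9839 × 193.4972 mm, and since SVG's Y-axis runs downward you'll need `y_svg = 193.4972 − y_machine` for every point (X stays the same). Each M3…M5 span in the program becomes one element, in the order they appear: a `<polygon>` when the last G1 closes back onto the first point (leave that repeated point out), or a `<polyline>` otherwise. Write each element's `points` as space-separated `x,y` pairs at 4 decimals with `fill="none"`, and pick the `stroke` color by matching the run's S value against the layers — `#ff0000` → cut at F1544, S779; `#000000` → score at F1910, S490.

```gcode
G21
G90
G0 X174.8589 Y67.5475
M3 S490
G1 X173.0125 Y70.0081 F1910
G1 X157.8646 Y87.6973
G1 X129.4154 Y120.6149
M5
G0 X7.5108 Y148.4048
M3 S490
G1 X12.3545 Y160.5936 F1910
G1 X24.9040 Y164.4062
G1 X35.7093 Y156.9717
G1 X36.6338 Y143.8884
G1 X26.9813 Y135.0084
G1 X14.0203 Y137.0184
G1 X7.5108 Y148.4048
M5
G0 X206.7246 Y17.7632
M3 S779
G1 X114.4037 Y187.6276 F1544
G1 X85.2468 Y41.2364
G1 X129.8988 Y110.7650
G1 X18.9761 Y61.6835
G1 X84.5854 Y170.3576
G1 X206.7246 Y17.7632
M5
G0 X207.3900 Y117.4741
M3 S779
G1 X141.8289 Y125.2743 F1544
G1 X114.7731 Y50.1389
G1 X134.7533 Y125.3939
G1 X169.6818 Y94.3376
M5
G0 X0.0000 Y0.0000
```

<svg xmlns="http://www.w3.org/2000/svg" width="212.9839mm" height="193.4972mm" viewBox="0 0 212.9839 193.4972">
  <polyline points="174.8589,125.9497 173.0125,123.4891 157.8646,105.7999 129.4154,72.8823" fill="none" stroke="#000000"/>
  <polygon points="7.5108,45.0924 12.3545,32.9036 24.9040,29.0910 35.7093,36.5255 36.6338,49.6088 26.9813,58.4888 14.0203,56.4788" fill="none" stroke="#000000"/>
  <polygon points="206.7246,175.7340 114.4037,5.8696 85.2468,152.2608 129.8988,82.7322 18.9761,131.8137 84.5854,23.1396" fill="none" stroke="#ff0000"/>
  <polyline points="207.3900,76.0231 141.8289,68.2229 114.7731,143.3583 134.7533,68.1033 169.6818,99.1596" fill="none" stroke="#ff0000"/>
</svg>

Machine Y-up, SVG Y-down with viewBox height 193.4972, so y_svg = 193.4972 − y_machine; X carries over.

Run 1: power S490 maps to stroke `#000000` (score). The run is open, so emit a `<polyline>` with points (Y-flipped): 174.8589,125.9497 173.0125,123.4891 157.8646,105.7999 129.4154,72.8823.

Run 2: the run's S490 means `#000000` (score). The run returns to its start, so emit a `<polygon>` with points (Y-flipped): 7.5108,45.0924 12.3545,32.9036 24.9040,29.0910 35.7093,36.5255 36.6338,49.6088 26.9813,58.4888 14.0203,56.4788.

Run 3: power S779 maps to stroke `#ff0000` (cut). The run returns to its start, so emit a `<polygon>` with points (Y-flipped): 206.7246,175.7340 114.4037,5.8696 85.2468,152.2608 129.8988,82.7322 18.9761,131.8137 84.5854,23.1396.

Run 4: power S779 maps to stroke `#ff0000` (cut). The run is open, so emit a `<polyline>` with points (Y-flipped): 207.3900,76.0231 141.8289,68.2229 114.7731,143.3583 134.7533,68.1033 169.6818,99.1596.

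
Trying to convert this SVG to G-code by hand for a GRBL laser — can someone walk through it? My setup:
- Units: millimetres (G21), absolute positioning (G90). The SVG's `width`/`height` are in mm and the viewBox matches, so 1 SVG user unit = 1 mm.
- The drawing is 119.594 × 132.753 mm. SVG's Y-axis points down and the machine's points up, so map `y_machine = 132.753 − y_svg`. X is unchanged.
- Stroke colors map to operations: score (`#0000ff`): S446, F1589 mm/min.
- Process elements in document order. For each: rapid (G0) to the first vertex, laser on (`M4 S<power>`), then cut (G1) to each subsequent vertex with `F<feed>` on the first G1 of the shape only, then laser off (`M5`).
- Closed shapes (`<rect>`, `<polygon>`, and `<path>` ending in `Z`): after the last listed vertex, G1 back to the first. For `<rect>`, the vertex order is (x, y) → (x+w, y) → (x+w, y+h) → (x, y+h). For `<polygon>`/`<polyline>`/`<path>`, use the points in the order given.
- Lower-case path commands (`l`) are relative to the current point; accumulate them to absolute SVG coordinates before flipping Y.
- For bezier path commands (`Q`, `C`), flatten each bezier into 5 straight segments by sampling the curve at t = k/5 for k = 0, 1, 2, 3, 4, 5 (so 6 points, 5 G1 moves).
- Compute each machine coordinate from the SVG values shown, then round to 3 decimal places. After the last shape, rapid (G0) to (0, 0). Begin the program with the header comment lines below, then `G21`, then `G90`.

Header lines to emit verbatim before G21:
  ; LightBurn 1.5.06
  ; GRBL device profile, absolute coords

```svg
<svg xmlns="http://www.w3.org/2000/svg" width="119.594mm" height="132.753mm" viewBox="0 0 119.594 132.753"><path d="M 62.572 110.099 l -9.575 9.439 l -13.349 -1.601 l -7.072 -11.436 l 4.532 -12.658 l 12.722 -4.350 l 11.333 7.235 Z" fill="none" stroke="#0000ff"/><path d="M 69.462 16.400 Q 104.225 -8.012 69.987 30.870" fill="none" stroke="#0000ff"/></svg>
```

Since the viewBox matches the mm dimensions, user units are millimetres directly. The only transform is the Y-flip y_m = 132.753 − y_svg.

Shape 1 is a regular polygon drawn with `<path>`. Its stroke #0000ff means score at S446, F1589. After flipping Y the toolpath is (62.572,22.654) → (52.997,13.215) → (39.648,14.816) → (32.576,26.252) → (37.108,38.910) → (49.830,43.260) → (61.163,36.025) → (62.572,22.654), returning to the start.

Shape 2 is a quadratic bezier drawn with `<path>`. Its stroke #0000ff means score at S446, F1589. After flipping Y the toolpath is (69.462,116.353) → (80.607,123.586) → (86.232,125.756) → (86.337,122.862) → (80.922,114.904) → (69.987,101.883).

; LightBurn 1.5.06
; GRBL device profile, absolute coords
G21
G90
G0 X62.572 Y22.654
M4 S446
G1 X52.997 Y13.215 F1589
G1 X39.648 Y14.816
G1 X32.576 Y26.252
G1 X37.108 Y38.910
G1 X49.830 Y43.260
G1 X61.163 Y36.025
G1 X62.572 Y22.654
M5
G0 X69.462 Y116.353
M4 S446
G1 X80.607 Y123.586 F1589
G1 X86.232 Y125.756
G1 X86.337 Y122.862
G1 X80.922 Y114.904
G1 X69.987 Y101.883
M5
G0 X0.000 Y0.000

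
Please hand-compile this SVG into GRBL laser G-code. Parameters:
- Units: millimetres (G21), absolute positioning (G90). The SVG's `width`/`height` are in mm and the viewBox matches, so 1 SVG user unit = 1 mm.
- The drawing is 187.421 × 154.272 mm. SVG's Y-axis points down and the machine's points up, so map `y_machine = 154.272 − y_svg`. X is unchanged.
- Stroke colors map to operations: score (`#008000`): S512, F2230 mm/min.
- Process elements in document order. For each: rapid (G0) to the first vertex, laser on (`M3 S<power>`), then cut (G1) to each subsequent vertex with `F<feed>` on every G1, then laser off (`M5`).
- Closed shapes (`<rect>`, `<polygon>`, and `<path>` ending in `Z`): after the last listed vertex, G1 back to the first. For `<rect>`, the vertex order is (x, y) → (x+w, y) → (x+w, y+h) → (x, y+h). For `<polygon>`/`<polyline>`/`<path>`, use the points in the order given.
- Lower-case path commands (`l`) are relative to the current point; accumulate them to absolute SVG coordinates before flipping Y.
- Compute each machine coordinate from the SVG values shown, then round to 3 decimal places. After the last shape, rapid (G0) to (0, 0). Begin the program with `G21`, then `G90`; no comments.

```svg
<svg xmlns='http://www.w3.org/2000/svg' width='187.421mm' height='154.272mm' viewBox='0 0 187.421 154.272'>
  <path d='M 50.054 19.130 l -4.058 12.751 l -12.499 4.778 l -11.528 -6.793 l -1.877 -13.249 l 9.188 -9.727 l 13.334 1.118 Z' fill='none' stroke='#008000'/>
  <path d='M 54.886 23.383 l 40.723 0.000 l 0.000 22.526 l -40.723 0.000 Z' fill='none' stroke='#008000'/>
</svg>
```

1 u = 1 mm; y_m = 154.272 − y.

[1] `<path>` regular polygon, #008000→score S512 F2230: (50.054,135.142) → (45.996,122.391) → (33.497,117.613) → (21.969,124.406) → (20.092,137.655) → (29.280,147.382) → (42.614,146.264) → (50.054,135.142) (closed)

[2] `<path>` rectangle, #008000→score S512 F2230: (54.886,130.889) → (95.609,130.889) → (95.609,108.363) → (54.886,108.363) → (54.886,130.889) (closed)

G21
G90
G0 X50.054 Y135.142
M3 S512
G1 X45.996 Y122.391 F2230
G1 X33.497 Y117.613 F2230
G1 X21.969 Y124.406 F2230
G1 X20.092 Y137.655 F2230
G1 X29.280 Y147.382 F2230
G1 X42.614 Y146.264 F2230
G1 X50.054 Y135.142 F2230
M5
G0 X54.886 Y130.889
M3 S512
G1 X95.609 Y130.889 F2230
G1 X95.609 Y108.363 F2230
G1 X54.886 Y108.363 F2230
G1 X54.886 Y130.889 F2230
M5
G0 X0.000 Y0.000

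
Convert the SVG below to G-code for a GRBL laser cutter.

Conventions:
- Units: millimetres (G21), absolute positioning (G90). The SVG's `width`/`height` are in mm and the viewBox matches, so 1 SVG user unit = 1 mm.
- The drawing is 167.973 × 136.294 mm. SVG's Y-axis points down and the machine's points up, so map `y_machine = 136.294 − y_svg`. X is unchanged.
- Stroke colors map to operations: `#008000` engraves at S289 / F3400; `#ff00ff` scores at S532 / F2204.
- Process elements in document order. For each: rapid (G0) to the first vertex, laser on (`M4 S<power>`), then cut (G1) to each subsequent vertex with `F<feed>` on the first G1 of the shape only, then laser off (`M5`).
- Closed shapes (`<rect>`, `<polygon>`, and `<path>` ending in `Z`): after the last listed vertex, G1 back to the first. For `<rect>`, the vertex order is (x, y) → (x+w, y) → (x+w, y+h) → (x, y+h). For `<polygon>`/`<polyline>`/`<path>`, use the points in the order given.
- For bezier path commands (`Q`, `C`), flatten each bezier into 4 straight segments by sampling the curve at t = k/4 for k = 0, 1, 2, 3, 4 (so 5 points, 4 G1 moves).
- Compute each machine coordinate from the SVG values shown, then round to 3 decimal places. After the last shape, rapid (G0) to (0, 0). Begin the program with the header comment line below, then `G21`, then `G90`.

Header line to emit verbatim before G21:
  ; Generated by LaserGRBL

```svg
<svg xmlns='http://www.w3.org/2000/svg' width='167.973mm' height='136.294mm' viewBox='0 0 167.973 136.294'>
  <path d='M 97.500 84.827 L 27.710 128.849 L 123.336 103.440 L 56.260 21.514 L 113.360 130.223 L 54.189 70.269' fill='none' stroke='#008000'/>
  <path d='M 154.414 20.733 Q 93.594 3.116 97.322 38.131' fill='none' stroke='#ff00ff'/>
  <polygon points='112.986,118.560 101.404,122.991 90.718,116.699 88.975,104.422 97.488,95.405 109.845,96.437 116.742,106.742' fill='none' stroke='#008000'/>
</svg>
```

; Generated by LaserGRBL
G21
G90
G0 X97.500 Y51.467
M4 S289
G1 X27.710 Y7.445 F3400
G1 X123.336 Y32.854
G1 X56.260 Y114.780
G1 X113.360 Y6.071
G1 X54.189 Y66.025
M5
G0 X154.414 Y115.561
M4 S532
G1 X128.038 Y121.080 F2204
G1 X109.731 Y120.020
G1 X99.492 Y112.381
G1 X97.322 Y98.163
M5
G0 X112.986 Y17.734
M4 S289
G1 X101.404 Y13.303 F3400
G1 X90.718 Y19.595
G1 X88.975 Y31.872
G1 X97.488 Y40.889
G1 X109.845 Y39.857
G1 X116.742 Y29.552
G1 X112.986 Y17.734
M5
G0 X0.000 Y0.000

viewBox `0 0 167.973 136.294` with mm width/height → 1 unit = 1 mm. Flip: y_m = 136.294 − y_svg.

**Shape 1** — `<path>` open polyline, stroke `#008000` → engrave (S289, F3400). Machine vertices: (97.500,51.467) → (27.710,7.445) → (123.336,32.854) → (56.260,114.780) → (113.360,6.071) → (54.189,66.025). Open path.

**Shape 2** — `<path>` quadratic bezier, stroke `#ff00ff` → score (S532, F2204). Control points (SVG): P0=(154.414,20.733), P1=(93.594,3.116), P2=(97.322,38.131); sampled at t=k/4. Machine vertices: (154.414,115.561) → (128.038,121.080) → (109.731,120.020) → (99.492,112.381) → (97.322,98.163). Open path.

**Shape 3** — `<polygon>` regular polygon, stroke `#008000` → engrave (S289, F3400). Machine vertices: (112.986,17.734) → (101.404,13.303) → (90.718,19.595) → (88.975,31.872) → (97.488,40.889) → (109.845,39.857) → (116.742,29.552) → (112.986,17.734). Closed: final G1 returns to the first vertex.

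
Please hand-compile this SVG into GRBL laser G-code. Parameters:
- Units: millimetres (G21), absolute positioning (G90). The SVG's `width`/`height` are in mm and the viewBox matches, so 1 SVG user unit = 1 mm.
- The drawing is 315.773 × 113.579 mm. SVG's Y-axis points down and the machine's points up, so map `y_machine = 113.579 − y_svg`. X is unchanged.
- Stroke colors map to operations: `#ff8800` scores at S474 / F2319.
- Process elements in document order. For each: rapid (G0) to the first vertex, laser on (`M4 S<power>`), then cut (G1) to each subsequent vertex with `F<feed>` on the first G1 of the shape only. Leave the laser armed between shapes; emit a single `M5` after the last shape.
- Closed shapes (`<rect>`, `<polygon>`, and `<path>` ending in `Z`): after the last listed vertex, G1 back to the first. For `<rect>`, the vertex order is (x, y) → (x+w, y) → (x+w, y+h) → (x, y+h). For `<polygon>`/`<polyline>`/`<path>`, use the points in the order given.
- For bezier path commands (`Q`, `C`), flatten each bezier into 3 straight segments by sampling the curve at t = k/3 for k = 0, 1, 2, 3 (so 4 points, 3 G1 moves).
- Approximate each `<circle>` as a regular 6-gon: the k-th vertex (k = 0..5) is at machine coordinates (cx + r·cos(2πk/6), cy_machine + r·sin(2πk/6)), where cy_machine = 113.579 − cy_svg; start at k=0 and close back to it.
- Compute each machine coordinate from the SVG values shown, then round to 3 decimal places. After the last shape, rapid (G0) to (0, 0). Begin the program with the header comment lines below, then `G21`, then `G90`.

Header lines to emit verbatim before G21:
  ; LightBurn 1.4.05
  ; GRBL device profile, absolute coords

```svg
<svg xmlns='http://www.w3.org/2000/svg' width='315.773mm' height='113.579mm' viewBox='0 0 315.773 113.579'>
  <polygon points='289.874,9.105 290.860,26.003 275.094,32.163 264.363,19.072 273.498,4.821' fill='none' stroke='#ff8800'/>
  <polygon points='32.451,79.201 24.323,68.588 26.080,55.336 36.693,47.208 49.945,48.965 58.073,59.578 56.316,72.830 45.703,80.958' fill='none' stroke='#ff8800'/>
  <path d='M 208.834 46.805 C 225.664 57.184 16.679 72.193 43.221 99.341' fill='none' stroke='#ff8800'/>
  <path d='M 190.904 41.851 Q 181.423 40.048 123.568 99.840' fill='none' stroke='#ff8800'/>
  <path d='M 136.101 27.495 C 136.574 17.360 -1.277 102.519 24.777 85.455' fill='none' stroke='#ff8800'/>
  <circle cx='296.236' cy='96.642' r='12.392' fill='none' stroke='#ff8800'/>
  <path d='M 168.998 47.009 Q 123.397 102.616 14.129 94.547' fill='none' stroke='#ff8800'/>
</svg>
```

1 u = 1 mm; y_m = 113.579 − y.

[1] `<polygon>` regular polygon, #ff8800→score S474 F2319: (289.874,104.474) → (290.860,87.576) → (275.094,81.416) → (264.363,94.507) → (273.498,108.758) → (289.874,104.474) (closed)

[2] `<polygon>` regular polygon, #ff8800→score S474 F2319: (32.451,34.378) → (24.323,44.991) → (26.080,58.243) → (36.693,66.371) → (49.945,64.614) → (58.073,54.001) → (56.316,40.749) → (45.703,32.621) → (32.451,34.378) (closed)

[3] `<path>` cubic bezier, #ff8800→score S474 F2319: (208.834,66.774) → (167.479,54.574) → (78.101,37.618) → (43.221,14.238)

[4] `<path>` quadratic bezier, #ff8800→score S474 F2319: (190.904,71.728) → (179.208,66.086) → (156.763,46.756) → (123.568,13.739)

[5] `<path>` cubic bezier, #ff8800→score S474 F2319: (136.101,86.084) → (101.660,71.770) → (42.164,37.819) → (24.777,28.124)

[6] `<circle>` circle, #ff8800→score S474 F2319: (308.628,16.937) → (302.432,27.669) → (290.040,27.669) → (283.844,16.937) → (290.040,6.205) → (302.432,6.205) → (308.628,16.937) (closed)

[7] `<path>` quadratic bezier, #ff8800→score S474 F2319: (168.998,66.570) → (131.523,36.574) → (79.900,20.728) → (14.129,19.032)

; LightBurn 1.4.05
; GRBL device profile, absolute coords
G21
G90
G0 X289.874 Y104.474
M4 S474
G1 X290.860 Y87.576 F2319
G1 X275.094 Y81.416
G1 X264.363 Y94.507
G1 X273.498 Y108.758
G1 X289.874 Y104.474
G0 X32.451 Y34.378
M4 S474
G1 X24.323 Y44.991 F2319
G1 X26.080 Y58.243
G1 X36.693 Y66.371
G1 X49.945 Y64.614
G1 X58.073 Y54.001
G1 X56.316 Y40.749
G1 X45.703 Y32.621
G1 X32.451 Y34.378
G0 X208.834 Y66.774
M4 S474
G1 X167.479 Y54.574 F2319
G1 X78.101 Y37.618
G1 X43.221 Y14.238
G0 X190.904 Y71.728
M4 S474
G1 X179.208 Y66.086 F2319
G1 X156.763 Y46.756
G1 X123.568 Y13.739
G0 X136.101 Y86.084
M4 S474
G1 X101.660 Y71.770 F2319
G1 X42.164 Y37.819
G1 X24.777 Y28.124
G0 X308.628 Y16.937
M4 S474
G1 X302.432 Y27.669 F2319
G1 X290.040 Y27.669
G1 X283.844 Y16.937
G1 X290.040 Y6.205
G1 X302.432 Y6.205
G1 X308.628 Y16.937
G0 X168.998 Y66.570
M4 S474
G1 X131.523 Y36.574 F2319
G1 X79.900 Y20.728
G1 X14.129 Y19.032
M5
G0 X0.000 Y0.000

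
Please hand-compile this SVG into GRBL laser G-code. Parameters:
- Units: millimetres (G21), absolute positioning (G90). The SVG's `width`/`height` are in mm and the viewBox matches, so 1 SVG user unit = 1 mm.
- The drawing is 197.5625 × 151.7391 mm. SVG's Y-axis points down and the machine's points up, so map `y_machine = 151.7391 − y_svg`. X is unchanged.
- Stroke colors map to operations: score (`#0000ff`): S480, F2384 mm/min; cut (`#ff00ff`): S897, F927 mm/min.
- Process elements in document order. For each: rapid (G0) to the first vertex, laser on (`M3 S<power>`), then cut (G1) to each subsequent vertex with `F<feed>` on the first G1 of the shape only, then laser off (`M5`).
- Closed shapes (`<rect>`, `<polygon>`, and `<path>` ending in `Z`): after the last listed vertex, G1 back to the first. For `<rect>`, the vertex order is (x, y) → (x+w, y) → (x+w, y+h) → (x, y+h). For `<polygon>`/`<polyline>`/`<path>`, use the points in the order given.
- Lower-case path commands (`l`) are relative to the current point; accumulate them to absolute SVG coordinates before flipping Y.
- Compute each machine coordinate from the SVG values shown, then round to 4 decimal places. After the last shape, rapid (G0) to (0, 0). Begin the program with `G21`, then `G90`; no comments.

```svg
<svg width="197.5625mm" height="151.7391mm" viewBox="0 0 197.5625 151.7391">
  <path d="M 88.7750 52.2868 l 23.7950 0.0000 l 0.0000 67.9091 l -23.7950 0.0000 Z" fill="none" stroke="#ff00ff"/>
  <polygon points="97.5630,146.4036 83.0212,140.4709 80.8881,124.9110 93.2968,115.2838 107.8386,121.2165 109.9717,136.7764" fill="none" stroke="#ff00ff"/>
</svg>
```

viewBox `0 0 197.5625 151.7391` with mm width/height → 1 unit = 1 mm. Flip: y_m = 151.7391 − y_svg.

**Shape 1** — `<path>` rectangle, stroke `#ff00ff` → cut (S897, F927). Machine vertices: (88.7750,99.4523) → (112.5700,99.4523) → (112.5700,31.5432) → (88.7750,31.5432) → (88.7750,99.4523). Closed: final G1 returns to the first vertex.

**Shape 2** — `<polygon>` regular polygon, stroke `#ff00ff` → cut (S897, F927). Machine vertices: (97.5630,5.3355) → (83.0212,11.2682) → (80.8881,26.8281) → (93.2968,36.4553) → (107.8386,30.5226) → (109.9717,14.9627) → (97.5630,5.3355). Closed: final G1 returns to the first vertex.

G21
G90
G0 X88.7750 Y99.4523
M3 S897
G1 X112.5700 Y99.4523 F927
G1 X112.5700 Y31.5432
G1 X88.7750 Y31.5432
G1 X88.7750 Y99.4523
M5
G0 X97.5630 Y5.3355
M3 S897
G1 X83.0212 Y11.2682 F927
G1 X80.8881 Y26.8281
G1 X93.2968 Y36.4553
G1 X107.8386 Y30.5226
G1 X109.9717 Y14.9627
G1 X97.5630 Y5.3355
M5
G0 X0.0000 Y0.0000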